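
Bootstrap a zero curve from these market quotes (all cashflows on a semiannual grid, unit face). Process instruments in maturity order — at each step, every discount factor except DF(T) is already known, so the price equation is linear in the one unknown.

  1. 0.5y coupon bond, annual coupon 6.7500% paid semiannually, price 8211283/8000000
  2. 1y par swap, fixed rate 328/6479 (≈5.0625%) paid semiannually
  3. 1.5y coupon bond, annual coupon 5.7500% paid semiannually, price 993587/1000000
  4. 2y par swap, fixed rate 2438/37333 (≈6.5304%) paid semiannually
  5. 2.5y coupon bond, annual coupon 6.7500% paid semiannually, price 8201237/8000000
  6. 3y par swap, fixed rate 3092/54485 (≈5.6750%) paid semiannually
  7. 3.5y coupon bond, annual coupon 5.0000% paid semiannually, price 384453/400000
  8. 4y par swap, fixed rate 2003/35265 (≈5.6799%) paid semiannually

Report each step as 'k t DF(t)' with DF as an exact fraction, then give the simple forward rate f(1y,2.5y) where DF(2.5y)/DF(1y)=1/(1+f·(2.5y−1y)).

step 1 [0.5y] bond c/2=27/800: DF=(8211283/8000000 − 27/800·(0))/(1+27/800) = 9929/10000 ≈ 0.992900
step 2 [1y] swap r/2=164/6479: DF=(1 − 164/6479·(0.992900))/(1+164/6479) = 2377/2500 ≈ 0.950800
step 3 [1.5y] bond c/2=23/800: DF=(993587/1000000 − 23/800·(0.992900+0.950800))/(1+23/800) = 1823/2000 ≈ 0.911500
step 4 [2y] swap r/2=1219/37333: DF=(1 − 1219/37333·(0.992900+0.950800+0.911500))/(1+1219/37333) = 8781/10000 ≈ 0.878100
step 5 [2.5y] bond c/2=27/800: DF=(8201237/8000000 − 27/800·(0.992900+0.950800+0.911500+0.878100))/(1+27/800) = 4349/5000 ≈ 0.869800
step 6 [3y] swap r/2=1546/54485: DF=(1 − 1546/54485·(0.992900+0.950800+0.911500+0.878100+0.869800))/(1+1546/54485) = 4227/5000 ≈ 0.845400
step 7 [3.5y] bond c/2=1/40: DF=(384453/400000 − 1/40·(0.992900+0.950800+0.911500+0.878100+0.869800+0.845400))/(1+1/40) = 503/625 ≈ 0.804800
step 8 [4y] swap r/2=2003/70530: DF=(1 − 2003/70530·(0.992900+0.950800+0.911500+0.878100+0.869800+0.845400+0.804800))/(1+2003/70530) = 7997/10000 ≈ 0.799700

1 1/2 9929/10000
2 1 2377/2500
3 3/2 1823/2000
4 2 8781/10000
5 5/2 4349/5000
6 3 4227/5000
7 7/2 503/625
8 4 7997/10000
f(1y,2.5y) = ((2377/2500)/(4349/5000) − 1)/(3/2) = 270/4349 ≈ 6.2083%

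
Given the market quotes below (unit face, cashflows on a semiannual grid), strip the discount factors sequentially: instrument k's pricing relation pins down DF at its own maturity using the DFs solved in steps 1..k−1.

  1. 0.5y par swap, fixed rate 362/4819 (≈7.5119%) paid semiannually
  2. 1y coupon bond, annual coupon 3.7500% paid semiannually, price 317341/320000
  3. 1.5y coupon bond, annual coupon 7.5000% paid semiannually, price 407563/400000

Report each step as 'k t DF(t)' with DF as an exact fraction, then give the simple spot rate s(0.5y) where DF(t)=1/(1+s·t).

step 1 [0.5y] swap r/2=181/4819: DF=(1 − 181/4819·(0))/(1+181/4819) = 4819/5000 ≈ 0.963800
step 2 [1y] bond c/2=3/160: DF=(317341/320000 − 3/160·(0.963800))/(1+3/160) = 9557/10000 ≈ 0.955700
step 3 [1.5y] bond c/2=3/80: DF=(407563/400000 − 3/80·(0.963800+0.955700))/(1+3/80) = 9127/10000 ≈ 0.912700

1 1/2 4819/5000
2 1 9557/10000
3 3/2 9127/10000
s(0.5y) = (1/(4819/5000) − 1)/(1/2) = 362/4819 ≈ 7.5119%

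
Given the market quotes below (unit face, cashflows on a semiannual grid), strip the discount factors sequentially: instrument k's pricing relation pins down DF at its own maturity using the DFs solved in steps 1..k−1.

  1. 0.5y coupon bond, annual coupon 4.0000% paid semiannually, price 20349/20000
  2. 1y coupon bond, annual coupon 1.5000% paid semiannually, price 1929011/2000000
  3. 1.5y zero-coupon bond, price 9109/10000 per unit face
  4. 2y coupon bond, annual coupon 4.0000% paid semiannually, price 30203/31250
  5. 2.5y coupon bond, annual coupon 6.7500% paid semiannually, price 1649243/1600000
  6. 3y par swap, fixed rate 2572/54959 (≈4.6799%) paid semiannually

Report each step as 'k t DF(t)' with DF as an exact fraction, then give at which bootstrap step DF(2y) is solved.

1 1/2 399/400
2 1 9499/10000
3 3/2 9109/10000
4 2 1783/2000
5 5/2 8747/10000
6 3 4357/5000
DF(2y) is solved at step 4

step 1 [0.5y] bond c/2=1/50: DF=(20349/20000 − 1/50·(0))/(1+1/50) = 399/400 ≈ 0.997500
step 2 [1y] bond c/2=3/400: DF=(1929011/2000000 − 3/400·(0.997500))/(1+3/400) = 9499/10000 ≈ 0.949900
step 3 [1.5y] zero: DF = P = 9109/10000 ≈ 0.910900
step 4 [2y] bond c/2=1/50: DF=(30203/31250 − 1/50·(0.997500+0.949900+0.910900))/(1+1/50) = 1783/2000 ≈ 0.891500
step 5 [2.5y] bond c/2=27/800: DF=(1649243/1600000 − 27/800·(0.997500+0.949900+0.910900+0.891500))/(1+27/800) = 8747/10000 ≈ 0.874700
step 6 [3y] swap r/2=1286/54959: DF=(1 − 1286/54959·(0.997500+0.949900+0.910900+0.891500+0.874700))/(1+1286/54959) = 4357/5000 ≈ 0.871400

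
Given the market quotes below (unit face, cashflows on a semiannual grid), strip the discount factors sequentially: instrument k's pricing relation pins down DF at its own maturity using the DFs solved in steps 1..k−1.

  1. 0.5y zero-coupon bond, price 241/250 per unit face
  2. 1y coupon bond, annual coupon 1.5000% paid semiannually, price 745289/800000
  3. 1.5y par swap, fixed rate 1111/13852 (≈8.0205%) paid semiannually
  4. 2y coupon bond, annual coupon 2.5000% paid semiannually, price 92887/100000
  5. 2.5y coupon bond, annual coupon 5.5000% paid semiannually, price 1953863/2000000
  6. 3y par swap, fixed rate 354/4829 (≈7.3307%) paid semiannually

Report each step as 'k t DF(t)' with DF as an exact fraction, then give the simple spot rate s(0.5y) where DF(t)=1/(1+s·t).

step 1 [0.5y] zero: DF = P = 241/250 ≈ 0.964000
step 2 [1y] bond c/2=3/400: DF=(745289/800000 − 3/400·(0.964000))/(1+3/400) = 367/400 ≈ 0.917500
step 3 [1.5y] swap r/2=1111/27704: DF=(1 − 1111/27704·(0.964000+0.917500))/(1+1111/27704) = 8889/10000 ≈ 0.888900
step 4 [2y] bond c/2=1/80: DF=(92887/100000 − 1/80·(0.964000+0.917500+0.888900))/(1+1/80) = 552/625 ≈ 0.883200
step 5 [2.5y] bond c/2=11/400: DF=(1953863/2000000 − 11/400·(0.964000+0.917500+0.888900+0.883200))/(1+11/400) = 853/1000 ≈ 0.853000
step 6 [3y] swap r/2=177/4829: DF=(1 − 177/4829·(0.964000+0.917500+0.888900+0.883200+0.853000))/(1+177/4829) = 8053/10000 ≈ 0.805300

1 1/2 241/250
2 1 367/400
3 3/2 8889/10000
4 2 552/625
5 5/2 853/1000
6 3 8053/10000
s(0.5y) = (1/(241/250) − 1)/(1/2) = 18/241 ≈ 7.4689%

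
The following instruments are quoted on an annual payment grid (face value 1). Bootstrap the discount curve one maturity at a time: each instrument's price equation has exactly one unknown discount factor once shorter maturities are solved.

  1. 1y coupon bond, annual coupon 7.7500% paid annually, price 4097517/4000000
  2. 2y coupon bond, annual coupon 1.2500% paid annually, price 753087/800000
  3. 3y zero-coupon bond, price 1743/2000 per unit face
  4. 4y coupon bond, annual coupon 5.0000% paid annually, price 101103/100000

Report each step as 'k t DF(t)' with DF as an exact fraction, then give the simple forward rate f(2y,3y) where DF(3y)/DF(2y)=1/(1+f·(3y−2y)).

1 1 9507/10000
2 2 459/500
3 3 1743/2000
4 4 2081/2500
f(2y,3y) = ((459/500)/(1743/2000) − 1)/(1) = 31/581 ≈ 5.3356%

step 1 [1y] bond c/1=31/400: DF=(4097517/4000000 − 31/400·(0))/(1+31/400) = 9507/10000 ≈ 0.950700
step 2 [2y] bond c/1=1/80: DF=(753087/800000 − 1/80·(0.950700))/(1+1/80) = 459/500 ≈ 0.918000
step 3 [3y] zero: DF = P = 1743/2000 ≈ 0.871500
step 4 [4y] bond c/1=1/20: DF=(101103/100000 − 1/20·(0.950700+0.918000+0.871500))/(1+1/20) = 2081/2500 ≈ 0.832400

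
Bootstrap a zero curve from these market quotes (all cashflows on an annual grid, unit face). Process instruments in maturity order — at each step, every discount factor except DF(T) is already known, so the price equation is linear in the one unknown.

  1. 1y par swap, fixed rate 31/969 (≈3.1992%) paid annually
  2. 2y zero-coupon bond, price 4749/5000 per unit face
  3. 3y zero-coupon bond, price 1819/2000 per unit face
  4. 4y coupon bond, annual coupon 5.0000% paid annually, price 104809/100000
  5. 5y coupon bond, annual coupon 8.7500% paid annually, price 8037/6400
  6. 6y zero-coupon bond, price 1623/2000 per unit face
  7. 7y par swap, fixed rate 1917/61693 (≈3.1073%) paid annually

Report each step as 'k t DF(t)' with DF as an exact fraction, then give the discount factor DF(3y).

step 1 [1y] swap r/1=31/969: DF=(1 − 31/969·(0))/(1+31/969) = 969/1000 ≈ 0.969000
step 2 [2y] zero: DF = P = 4749/5000 ≈ 0.949800
step 3 [3y] zero: DF = P = 1819/2000 ≈ 0.909500
step 4 [4y] bond c/1=1/20: DF=(104809/100000 − 1/20·(0.969000+0.949800+0.909500))/(1+1/20) = 1727/2000 ≈ 0.863500
step 5 [5y] bond c/1=7/80: DF=(8037/6400 − 7/80·(0.969000+0.949800+0.909500+0.863500))/(1+7/80) = 8577/10000 ≈ 0.857700
step 6 [6y] zero: DF = P = 1623/2000 ≈ 0.811500
step 7 [7y] swap r/1=1917/61693: DF=(1 − 1917/61693·(0.969000+0.949800+0.909500+0.863500+0.857700+0.811500))/(1+1917/61693) = 8083/10000 ≈ 0.808300

1 1 969/1000
2 2 4749/5000
3 3 1819/2000
4 4 1727/2000
5 5 8577/10000
6 6 1623/2000
7 7 8083/10000
DF(3y) = 1819/2000 ≈ 0.909500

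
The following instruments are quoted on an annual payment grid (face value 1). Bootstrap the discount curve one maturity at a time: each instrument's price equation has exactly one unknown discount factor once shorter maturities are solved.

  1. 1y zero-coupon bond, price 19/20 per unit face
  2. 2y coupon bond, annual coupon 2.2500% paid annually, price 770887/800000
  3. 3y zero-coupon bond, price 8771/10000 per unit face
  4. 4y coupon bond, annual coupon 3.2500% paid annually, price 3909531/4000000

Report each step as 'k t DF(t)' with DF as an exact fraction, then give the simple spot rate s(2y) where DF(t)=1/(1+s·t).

1 1 19/20
2 2 1843/2000
3 3 8771/10000
4 4 8601/10000
s(2y) = (1/(1843/2000) − 1)/(2) = 157/3686 ≈ 4.2594%

step 1 [1y] zero: DF = P = 19/20 ≈ 0.950000
step 2 [2y] bond c/1=9/400: DF=(770887/800000 − 9/400·(0.950000))/(1+9/400) = 1843/2000 ≈ 0.921500
step 3 [3y] zero: DF = P = 8771/10000 ≈ 0.877100
step 4 [4y] bond c/1=13/400: DF=(3909531/4000000 − 13/400·(0.950000+0.921500+0.877100))/(1+13/400) = 8601/10000 ≈ 0.860100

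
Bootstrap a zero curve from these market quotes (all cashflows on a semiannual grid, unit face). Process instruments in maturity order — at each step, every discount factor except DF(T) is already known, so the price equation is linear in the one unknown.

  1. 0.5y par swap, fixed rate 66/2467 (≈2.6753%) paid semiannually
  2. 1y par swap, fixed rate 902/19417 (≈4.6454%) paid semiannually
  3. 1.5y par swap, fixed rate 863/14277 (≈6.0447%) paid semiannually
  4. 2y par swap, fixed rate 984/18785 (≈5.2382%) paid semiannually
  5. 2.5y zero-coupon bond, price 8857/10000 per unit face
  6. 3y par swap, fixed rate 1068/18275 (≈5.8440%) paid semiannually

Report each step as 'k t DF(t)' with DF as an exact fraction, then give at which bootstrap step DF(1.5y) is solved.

step 1 [0.5y] swap r/2=33/2467: DF=(1 − 33/2467·(0))/(1+33/2467) = 2467/2500 ≈ 0.986800
step 2 [1y] swap r/2=451/19417: DF=(1 − 451/19417·(0.986800))/(1+451/19417) = 9549/10000 ≈ 0.954900
step 3 [1.5y] swap r/2=863/28554: DF=(1 − 863/28554·(0.986800+0.954900))/(1+863/28554) = 9137/10000 ≈ 0.913700
step 4 [2y] swap r/2=492/18785: DF=(1 − 492/18785·(0.986800+0.954900+0.913700))/(1+492/18785) = 1127/1250 ≈ 0.901600
step 5 [2.5y] zero: DF = P = 8857/10000 ≈ 0.885700
step 6 [3y] swap r/2=534/18275: DF=(1 − 534/18275·(0.986800+0.954900+0.913700+0.901600+0.885700))/(1+534/18275) = 4199/5000 ≈ 0.839800

1 1/2 2467/2500
2 1 9549/10000
3 3/2 9137/10000
4 2 1127/1250
5 5/2 8857/10000
6 3 4199/5000
DF(1.5y) is solved at step 3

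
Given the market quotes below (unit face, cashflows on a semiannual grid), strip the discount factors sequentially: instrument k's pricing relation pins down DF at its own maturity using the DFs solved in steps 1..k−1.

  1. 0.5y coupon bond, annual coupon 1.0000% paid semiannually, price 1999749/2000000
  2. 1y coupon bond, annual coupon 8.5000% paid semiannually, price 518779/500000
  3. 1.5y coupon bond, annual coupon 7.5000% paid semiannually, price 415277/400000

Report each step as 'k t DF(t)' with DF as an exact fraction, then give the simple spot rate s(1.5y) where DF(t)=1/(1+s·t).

1 1/2 9949/10000
2 1 9547/10000
3 3/2 4651/5000
s(1.5y) = (1/(4651/5000) − 1)/(3/2) = 698/13953 ≈ 5.0025%

step 1 [0.5y] bond c/2=1/200: DF=(1999749/2000000 − 1/200·(0))/(1+1/200) = 9949/10000 ≈ 0.994900
step 2 [1y] bond c/2=17/400: DF=(518779/500000 − 17/400·(0.994900))/(1+17/400) = 9547/10000 ≈ 0.954700
step 3 [1.5y] bond c/2=3/80: DF=(415277/400000 − 3/80·(0.994900+0.954700))/(1+3/80) = 4651/5000 ≈ 0.930200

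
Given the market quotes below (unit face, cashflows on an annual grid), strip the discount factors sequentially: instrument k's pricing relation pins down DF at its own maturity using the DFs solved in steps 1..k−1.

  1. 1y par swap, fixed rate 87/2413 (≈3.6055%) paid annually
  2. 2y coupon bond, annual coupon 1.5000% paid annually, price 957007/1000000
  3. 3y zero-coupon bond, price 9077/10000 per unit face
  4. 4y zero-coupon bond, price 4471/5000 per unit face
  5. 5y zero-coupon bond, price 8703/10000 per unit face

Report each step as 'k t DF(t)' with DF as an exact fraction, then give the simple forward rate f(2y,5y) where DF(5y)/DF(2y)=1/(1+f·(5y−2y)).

1 1 2413/2500
2 2 4643/5000
3 3 9077/10000
4 4 4471/5000
5 5 8703/10000
f(2y,5y) = ((4643/5000)/(8703/10000) − 1)/(3) = 583/26109 ≈ 2.2329%

step 1 [1y] swap r/1=87/2413: DF=(1 − 87/2413·(0))/(1+87/2413) = 2413/2500 ≈ 0.965200
step 2 [2y] bond c/1=3/200: DF=(957007/1000000 − 3/200·(0.965200))/(1+3/200) = 4643/5000 ≈ 0.928600
step 3 [3y] zero: DF = P = 9077/10000 ≈ 0.907700
step 4 [4y] zero: DF = P = 4471/5000 ≈ 0.894200
step 5 [5y] zero: DF = P = 8703/10000 ≈ 0.870300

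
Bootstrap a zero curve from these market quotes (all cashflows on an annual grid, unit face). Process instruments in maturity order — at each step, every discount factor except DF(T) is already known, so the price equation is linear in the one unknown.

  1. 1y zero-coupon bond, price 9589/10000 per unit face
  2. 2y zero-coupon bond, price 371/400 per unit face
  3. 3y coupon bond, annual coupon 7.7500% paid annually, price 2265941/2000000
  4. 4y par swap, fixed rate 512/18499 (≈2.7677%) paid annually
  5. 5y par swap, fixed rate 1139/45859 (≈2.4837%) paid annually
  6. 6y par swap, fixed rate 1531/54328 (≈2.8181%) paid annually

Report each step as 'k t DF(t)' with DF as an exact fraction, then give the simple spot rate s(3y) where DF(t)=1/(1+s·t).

step 1 [1y] zero: DF = P = 9589/10000 ≈ 0.958900
step 2 [2y] zero: DF = P = 371/400 ≈ 0.927500
step 3 [3y] bond c/1=31/400: DF=(2265941/2000000 − 31/400·(0.958900+0.927500))/(1+31/400) = 4579/5000 ≈ 0.915800
step 4 [4y] swap r/1=512/18499: DF=(1 − 512/18499·(0.958900+0.927500+0.915800))/(1+512/18499) = 561/625 ≈ 0.897600
step 5 [5y] swap r/1=1139/45859: DF=(1 − 1139/45859·(0.958900+0.927500+0.915800+0.897600))/(1+1139/45859) = 8861/10000 ≈ 0.886100
step 6 [6y] swap r/1=1531/54328: DF=(1 − 1531/54328·(0.958900+0.927500+0.915800+0.897600+0.886100))/(1+1531/54328) = 8469/10000 ≈ 0.846900

1 1 9589/10000
2 2 371/400
3 3 4579/5000
4 4 561/625
5 5 8861/10000
6 6 8469/10000
s(3y) = (1/(4579/5000) − 1)/(3) = 421/13737 ≈ 3.0647%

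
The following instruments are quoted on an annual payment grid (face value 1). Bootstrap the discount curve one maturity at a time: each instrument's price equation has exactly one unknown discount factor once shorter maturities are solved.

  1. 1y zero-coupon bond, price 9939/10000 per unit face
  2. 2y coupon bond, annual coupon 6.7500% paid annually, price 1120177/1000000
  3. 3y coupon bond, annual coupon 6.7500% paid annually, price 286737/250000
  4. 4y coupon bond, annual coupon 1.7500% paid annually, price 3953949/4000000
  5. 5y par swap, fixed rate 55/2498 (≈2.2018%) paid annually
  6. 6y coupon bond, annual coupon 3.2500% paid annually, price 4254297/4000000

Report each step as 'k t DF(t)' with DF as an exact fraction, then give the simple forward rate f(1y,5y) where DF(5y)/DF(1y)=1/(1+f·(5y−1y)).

step 1 [1y] zero: DF = P = 9939/10000 ≈ 0.993900
step 2 [2y] bond c/1=27/400: DF=(1120177/1000000 − 27/400·(0.993900))/(1+27/400) = 1973/2000 ≈ 0.986500
step 3 [3y] bond c/1=27/400: DF=(286737/250000 − 27/400·(0.993900+0.986500))/(1+27/400) = 2373/2500 ≈ 0.949200
step 4 [4y] bond c/1=7/400: DF=(3953949/4000000 − 7/400·(0.993900+0.986500+0.949200))/(1+7/400) = 9211/10000 ≈ 0.921100
step 5 [5y] swap r/1=55/2498: DF=(1 − 55/2498·(0.993900+0.986500+0.949200+0.921100))/(1+55/2498) = 1791/2000 ≈ 0.895500
step 6 [6y] bond c/1=13/400: DF=(4254297/4000000 − 13/400·(0.993900+0.986500+0.949200+0.921100+0.895500))/(1+13/400) = 8807/10000 ≈ 0.880700

1 1 9939/10000
2 2 1973/2000
3 3 2373/2500
4 4 9211/10000
5 5 1791/2000
6 6 8807/10000
f(1y,5y) = ((9939/10000)/(1791/2000) − 1)/(4) = 82/2985 ≈ 2.7471%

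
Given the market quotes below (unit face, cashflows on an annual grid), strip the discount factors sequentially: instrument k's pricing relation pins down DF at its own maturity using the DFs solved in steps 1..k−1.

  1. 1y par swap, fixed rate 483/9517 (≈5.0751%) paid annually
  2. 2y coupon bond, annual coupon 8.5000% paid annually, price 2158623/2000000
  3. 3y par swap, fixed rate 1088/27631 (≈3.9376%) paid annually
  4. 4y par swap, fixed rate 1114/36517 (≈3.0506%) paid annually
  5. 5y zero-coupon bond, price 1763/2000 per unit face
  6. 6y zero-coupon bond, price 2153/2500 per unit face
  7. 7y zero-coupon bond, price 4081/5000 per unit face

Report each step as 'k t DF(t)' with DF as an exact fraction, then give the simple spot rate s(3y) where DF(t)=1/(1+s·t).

step 1 [1y] swap r/1=483/9517: DF=(1 − 483/9517·(0))/(1+483/9517) = 9517/10000 ≈ 0.951700
step 2 [2y] bond c/1=17/200: DF=(2158623/2000000 − 17/200·(0.951700))/(1+17/200) = 4601/5000 ≈ 0.920200
step 3 [3y] swap r/1=1088/27631: DF=(1 − 1088/27631·(0.951700+0.920200))/(1+1088/27631) = 557/625 ≈ 0.891200
step 4 [4y] swap r/1=1114/36517: DF=(1 − 1114/36517·(0.951700+0.920200+0.891200))/(1+1114/36517) = 4443/5000 ≈ 0.888600
step 5 [5y] zero: DF = P = 1763/2000 ≈ 0.881500
step 6 [6y] zero: DF = P = 2153/2500 ≈ 0.861200
step 7 [7y] zero: DF = P = 4081/5000 ≈ 0.816200

1 1 9517/10000
2 2 4601/5000
3 3 557/625
4 4 4443/5000
5 5 1763/2000
6 6 2153/2500
7 7 4081/5000
s(3y) = (1/(557/625) − 1)/(3) = 68/1671 ≈ 4.0694%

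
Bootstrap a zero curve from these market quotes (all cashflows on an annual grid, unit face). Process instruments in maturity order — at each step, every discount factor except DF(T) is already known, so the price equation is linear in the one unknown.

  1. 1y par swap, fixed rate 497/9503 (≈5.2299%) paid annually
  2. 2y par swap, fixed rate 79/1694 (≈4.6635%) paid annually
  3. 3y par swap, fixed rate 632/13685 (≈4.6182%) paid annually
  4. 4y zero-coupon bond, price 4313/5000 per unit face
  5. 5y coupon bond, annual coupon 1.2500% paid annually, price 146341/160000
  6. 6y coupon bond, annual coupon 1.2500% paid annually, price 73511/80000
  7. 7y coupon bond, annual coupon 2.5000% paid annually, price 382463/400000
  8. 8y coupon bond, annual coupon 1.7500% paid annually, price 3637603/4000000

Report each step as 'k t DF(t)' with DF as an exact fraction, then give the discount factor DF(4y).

1 1 9503/10000
2 2 9131/10000
3 3 546/625
4 4 4313/5000
5 5 8589/10000
6 6 341/400
7 7 8033/10000
8 8 3943/5000
DF(4y) = 4313/5000 ≈ 0.862600

step 1 [1y] swap r/1=497/9503: DF=(1 − 497/9503·(0))/(1+497/9503) = 9503/10000 ≈ 0.950300
step 2 [2y] swap r/1=79/1694: DF=(1 − 79/1694·(0.950300))/(1+79/1694) = 9131/10000 ≈ 0.913100
step 3 [3y] swap r/1=632/13685: DF=(1 − 632/13685·(0.950300+0.913100))/(1+632/13685) = 546/625 ≈ 0.873600
step 4 [4y] zero: DF = P = 4313/5000 ≈ 0.862600
step 5 [5y] bond c/1=1/80: DF=(146341/160000 − 1/80·(0.950300+0.913100+0.873600+0.862600))/(1+1/80) = 8589/10000 ≈ 0.858900
step 6 [6y] bond c/1=1/80: DF=(73511/80000 − 1/80·(0.950300+0.913100+0.873600+0.862600+0.858900))/(1+1/80) = 341/400 ≈ 0.852500
step 7 [7y] bond c/1=1/40: DF=(382463/400000 − 1/40·(0.950300+0.913100+0.873600+0.862600+0.858900+0.852500))/(1+1/40) = 8033/10000 ≈ 0.803300
step 8 [8y] bond c/1=7/400: DF=(3637603/4000000 − 7/400·(0.950300+0.913100+0.873600+0.862600+0.858900+0.852500+0.803300))/(1+7/400) = 3943/5000 ≈ 0.788600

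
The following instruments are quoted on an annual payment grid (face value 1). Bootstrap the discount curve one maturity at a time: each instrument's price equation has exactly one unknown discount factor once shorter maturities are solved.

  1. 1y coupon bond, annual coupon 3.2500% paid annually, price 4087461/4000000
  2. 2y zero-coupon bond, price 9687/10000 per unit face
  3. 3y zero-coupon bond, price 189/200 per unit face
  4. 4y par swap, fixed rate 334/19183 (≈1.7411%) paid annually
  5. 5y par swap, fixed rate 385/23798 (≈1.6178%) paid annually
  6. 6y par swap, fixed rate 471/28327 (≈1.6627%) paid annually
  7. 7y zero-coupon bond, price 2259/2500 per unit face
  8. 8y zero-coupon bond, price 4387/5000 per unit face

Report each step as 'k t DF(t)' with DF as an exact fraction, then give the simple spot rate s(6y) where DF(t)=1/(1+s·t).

step 1 [1y] bond c/1=13/400: DF=(4087461/4000000 − 13/400·(0))/(1+13/400) = 9897/10000 ≈ 0.989700
step 2 [2y] zero: DF = P = 9687/10000 ≈ 0.968700
step 3 [3y] zero: DF = P = 189/200 ≈ 0.945000
step 4 [4y] swap r/1=334/19183: DF=(1 − 334/19183·(0.989700+0.968700+0.945000))/(1+334/19183) = 2333/2500 ≈ 0.933200
step 5 [5y] swap r/1=385/23798: DF=(1 − 385/23798·(0.989700+0.968700+0.945000+0.933200))/(1+385/23798) = 923/1000 ≈ 0.923000
step 6 [6y] swap r/1=471/28327: DF=(1 − 471/28327·(0.989700+0.968700+0.945000+0.933200+0.923000))/(1+471/28327) = 4529/5000 ≈ 0.905800
step 7 [7y] zero: DF = P = 2259/2500 ≈ 0.903600
step 8 [8y] zero: DF = P = 4387/5000 ≈ 0.877400

1 1 9897/10000
2 2 9687/10000
3 3 189/200
4 4 2333/2500
5 5 923/1000
6 6 4529/5000
7 7 2259/2500
8 8 4387/5000
s(6y) = (1/(4529/5000) − 1)/(6) = 157/9058 ≈ 1.7333%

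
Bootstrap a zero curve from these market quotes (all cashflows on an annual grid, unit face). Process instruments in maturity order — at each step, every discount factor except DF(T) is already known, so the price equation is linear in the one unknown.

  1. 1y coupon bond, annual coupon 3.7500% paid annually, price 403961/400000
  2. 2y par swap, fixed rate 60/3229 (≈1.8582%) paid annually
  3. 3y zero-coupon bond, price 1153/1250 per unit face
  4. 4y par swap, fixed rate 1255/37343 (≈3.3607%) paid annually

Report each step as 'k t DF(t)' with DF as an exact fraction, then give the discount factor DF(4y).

step 1 [1y] bond c/1=3/80: DF=(403961/400000 − 3/80·(0))/(1+3/80) = 4867/5000 ≈ 0.973400
step 2 [2y] swap r/1=60/3229: DF=(1 − 60/3229·(0.973400))/(1+60/3229) = 241/250 ≈ 0.964000
step 3 [3y] zero: DF = P = 1153/1250 ≈ 0.922400
step 4 [4y] swap r/1=1255/37343: DF=(1 − 1255/37343·(0.973400+0.964000+0.922400))/(1+1255/37343) = 1749/2000 ≈ 0.874500

1 1 4867/5000
2 2 241/250
3 3 1153/1250
4 4 1749/2000
DF(4y) = 1749/2000 ≈ 0.874500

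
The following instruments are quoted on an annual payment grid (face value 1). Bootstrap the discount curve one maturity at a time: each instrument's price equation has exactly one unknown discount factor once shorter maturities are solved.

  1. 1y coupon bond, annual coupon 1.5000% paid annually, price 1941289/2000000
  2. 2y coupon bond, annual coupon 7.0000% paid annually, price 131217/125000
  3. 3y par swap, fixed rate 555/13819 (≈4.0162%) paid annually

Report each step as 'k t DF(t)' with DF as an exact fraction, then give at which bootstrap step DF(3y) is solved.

step 1 [1y] bond c/1=3/200: DF=(1941289/2000000 − 3/200·(0))/(1+3/200) = 9563/10000 ≈ 0.956300
step 2 [2y] bond c/1=7/100: DF=(131217/125000 − 7/100·(0.956300))/(1+7/100) = 1837/2000 ≈ 0.918500
step 3 [3y] swap r/1=555/13819: DF=(1 − 555/13819·(0.956300+0.918500))/(1+555/13819) = 889/1000 ≈ 0.889000

1 1 9563/10000
2 2 1837/2000
3 3 889/1000
DF(3y) is solved at step 3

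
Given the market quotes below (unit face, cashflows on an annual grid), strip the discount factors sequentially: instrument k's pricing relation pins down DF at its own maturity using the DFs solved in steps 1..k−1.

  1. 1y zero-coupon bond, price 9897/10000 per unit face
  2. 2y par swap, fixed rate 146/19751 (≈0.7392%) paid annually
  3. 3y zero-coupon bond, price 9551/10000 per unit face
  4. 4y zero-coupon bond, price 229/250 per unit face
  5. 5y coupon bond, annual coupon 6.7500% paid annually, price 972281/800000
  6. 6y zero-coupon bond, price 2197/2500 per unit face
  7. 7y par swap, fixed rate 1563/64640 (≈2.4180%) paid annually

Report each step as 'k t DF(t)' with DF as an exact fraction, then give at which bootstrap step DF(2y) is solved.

1 1 9897/10000
2 2 4927/5000
3 3 9551/10000
4 4 229/250
5 5 8953/10000
6 6 2197/2500
7 7 8437/10000
DF(2y) is solved at step 2

step 1 [1y] zero: DF = P = 9897/10000 ≈ 0.989700
step 2 [2y] swap r/1=146/19751: DF=(1 − 146/19751·(0.989700))/(1+146/19751) = 4927/5000 ≈ 0.985400
step 3 [3y] zero: DF = P = 9551/10000 ≈ 0.955100
step 4 [4y] zero: DF = P = 229/250 ≈ 0.916000
step 5 [5y] bond c/1=27/400: DF=(972281/800000 − 27/400·(0.989700+0.985400+0.955100+0.916000))/(1+27/400) = 8953/10000 ≈ 0.895300
step 6 [6y] zero: DF = P = 2197/2500 ≈ 0.878800
step 7 [7y] swap r/1=1563/64640: DF=(1 − 1563/64640·(0.989700+0.985400+0.955100+0.916000+0.895300+0.878800))/(1+1563/64640) = 8437/10000 ≈ 0.843700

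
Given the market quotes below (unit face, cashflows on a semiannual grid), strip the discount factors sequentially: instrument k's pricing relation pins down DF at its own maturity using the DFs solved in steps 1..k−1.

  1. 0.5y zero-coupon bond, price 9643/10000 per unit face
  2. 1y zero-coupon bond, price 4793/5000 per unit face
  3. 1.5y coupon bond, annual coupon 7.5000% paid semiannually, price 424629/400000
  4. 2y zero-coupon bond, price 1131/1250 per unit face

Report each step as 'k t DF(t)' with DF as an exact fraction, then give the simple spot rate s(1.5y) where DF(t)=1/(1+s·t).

1 1/2 9643/10000
2 1 4793/5000
3 3/2 9537/10000
4 2 1131/1250
s(1.5y) = (1/(9537/10000) − 1)/(3/2) = 926/28611 ≈ 3.2365%

step 1 [0.5y] zero: DF = P = 9643/10000 ≈ 0.964300
step 2 [1y] zero: DF = P = 4793/5000 ≈ 0.958600
step 3 [1.5y] bond c/2=3/80: DF=(424629/400000 − 3/80·(0.964300+0.958600))/(1+3/80) = 9537/10000 ≈ 0.953700
step 4 [2y] zero: DF = P = 1131/1250 ≈ 0.904800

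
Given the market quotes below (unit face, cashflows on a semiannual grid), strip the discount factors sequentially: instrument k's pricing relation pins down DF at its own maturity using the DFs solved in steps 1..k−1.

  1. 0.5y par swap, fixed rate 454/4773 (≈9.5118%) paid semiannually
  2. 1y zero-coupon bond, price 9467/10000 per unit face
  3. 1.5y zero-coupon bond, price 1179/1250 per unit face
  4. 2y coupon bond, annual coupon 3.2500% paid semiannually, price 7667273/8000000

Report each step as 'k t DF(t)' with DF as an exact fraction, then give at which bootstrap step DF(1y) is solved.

step 1 [0.5y] swap r/2=227/4773: DF=(1 − 227/4773·(0))/(1+227/4773) = 4773/5000 ≈ 0.954600
step 2 [1y] zero: DF = P = 9467/10000 ≈ 0.946700
step 3 [1.5y] zero: DF = P = 1179/1250 ≈ 0.943200
step 4 [2y] bond c/2=13/800: DF=(7667273/8000000 − 13/800·(0.954600+0.946700+0.943200))/(1+13/800) = 561/625 ≈ 0.897600

1 1/2 4773/5000
2 1 9467/10000
3 3/2 1179/1250
4 2 561/625
DF(1y) is solved at step 2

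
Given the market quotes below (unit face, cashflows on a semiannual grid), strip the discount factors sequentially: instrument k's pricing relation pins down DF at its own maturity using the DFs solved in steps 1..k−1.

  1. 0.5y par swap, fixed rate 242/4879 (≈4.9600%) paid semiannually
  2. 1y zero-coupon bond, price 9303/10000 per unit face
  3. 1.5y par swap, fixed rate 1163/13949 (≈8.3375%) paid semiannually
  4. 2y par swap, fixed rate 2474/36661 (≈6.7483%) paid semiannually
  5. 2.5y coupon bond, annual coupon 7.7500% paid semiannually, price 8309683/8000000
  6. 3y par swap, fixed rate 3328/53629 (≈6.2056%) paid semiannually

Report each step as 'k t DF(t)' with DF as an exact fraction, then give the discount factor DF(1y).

1 1/2 4879/5000
2 1 9303/10000
3 3/2 8837/10000
4 2 8763/10000
5 5/2 1079/1250
6 3 521/625
DF(1y) = 9303/10000 ≈ 0.930300

step 1 [0.5y] swap r/2=121/4879: DF=(1 − 121/4879·(0))/(1+121/4879) = 4879/5000 ≈ 0.975800
step 2 [1y] zero: DF = P = 9303/10000 ≈ 0.930300
step 3 [1.5y] swap r/2=1163/27898: DF=(1 − 1163/27898·(0.975800+0.930300))/(1+1163/27898) = 8837/10000 ≈ 0.883700
step 4 [2y] swap r/2=1237/36661: DF=(1 − 1237/36661·(0.975800+0.930300+0.883700))/(1+1237/36661) = 8763/10000 ≈ 0.876300
step 5 [2.5y] bond c/2=31/800: DF=(8309683/8000000 − 31/800·(0.975800+0.930300+0.883700+0.876300))/(1+31/800) = 1079/1250 ≈ 0.863200
step 6 [3y] swap r/2=1664/53629: DF=(1 − 1664/53629·(0.975800+0.930300+0.883700+0.876300+0.863200))/(1+1664/53629) = 521/625 ≈ 0.833600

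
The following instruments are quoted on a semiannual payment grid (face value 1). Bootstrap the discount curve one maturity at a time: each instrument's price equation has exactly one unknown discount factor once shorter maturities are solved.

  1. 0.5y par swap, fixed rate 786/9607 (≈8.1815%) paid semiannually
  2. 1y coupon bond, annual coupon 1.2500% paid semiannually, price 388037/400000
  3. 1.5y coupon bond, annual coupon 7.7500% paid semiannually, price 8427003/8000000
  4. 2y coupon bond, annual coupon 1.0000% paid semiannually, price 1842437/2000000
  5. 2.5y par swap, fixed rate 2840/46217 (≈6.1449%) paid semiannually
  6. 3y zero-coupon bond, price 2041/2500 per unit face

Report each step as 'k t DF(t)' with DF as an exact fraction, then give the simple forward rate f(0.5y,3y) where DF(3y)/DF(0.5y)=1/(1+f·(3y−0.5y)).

step 1 [0.5y] swap r/2=393/9607: DF=(1 − 393/9607·(0))/(1+393/9607) = 9607/10000 ≈ 0.960700
step 2 [1y] bond c/2=1/160: DF=(388037/400000 − 1/160·(0.960700))/(1+1/160) = 9581/10000 ≈ 0.958100
step 3 [1.5y] bond c/2=31/800: DF=(8427003/8000000 − 31/800·(0.960700+0.958100))/(1+31/800) = 377/400 ≈ 0.942500
step 4 [2y] bond c/2=1/200: DF=(1842437/2000000 − 1/200·(0.960700+0.958100+0.942500))/(1+1/200) = 564/625 ≈ 0.902400
step 5 [2.5y] swap r/2=1420/46217: DF=(1 − 1420/46217·(0.960700+0.958100+0.942500+0.902400))/(1+1420/46217) = 429/500 ≈ 0.858000
step 6 [3y] zero: DF = P = 2041/2500 ≈ 0.816400

1 1/2 9607/10000
2 1 9581/10000
3 3/2 377/400
4 2 564/625
5 5/2 429/500
6 3 2041/2500
f(0.5y,3y) = ((9607/10000)/(2041/2500) − 1)/(5/2) = 111/1570 ≈ 7.0701%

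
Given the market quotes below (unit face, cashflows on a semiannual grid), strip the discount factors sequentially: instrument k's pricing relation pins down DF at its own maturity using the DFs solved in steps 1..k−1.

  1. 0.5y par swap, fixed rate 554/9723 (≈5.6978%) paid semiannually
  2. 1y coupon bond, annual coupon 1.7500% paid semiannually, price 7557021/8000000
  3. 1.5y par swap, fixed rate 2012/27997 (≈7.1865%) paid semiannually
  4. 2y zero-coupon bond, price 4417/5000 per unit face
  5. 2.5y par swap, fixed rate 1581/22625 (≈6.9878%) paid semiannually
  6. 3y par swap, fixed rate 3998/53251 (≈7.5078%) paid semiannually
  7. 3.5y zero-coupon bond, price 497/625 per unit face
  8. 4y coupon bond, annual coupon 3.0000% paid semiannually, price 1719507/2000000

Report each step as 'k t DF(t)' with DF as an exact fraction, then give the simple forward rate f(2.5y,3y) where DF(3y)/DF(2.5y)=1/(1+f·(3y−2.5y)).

step 1 [0.5y] swap r/2=277/9723: DF=(1 − 277/9723·(0))/(1+277/9723) = 9723/10000 ≈ 0.972300
step 2 [1y] bond c/2=7/800: DF=(7557021/8000000 − 7/800·(0.972300))/(1+7/800) = 116/125 ≈ 0.928000
step 3 [1.5y] swap r/2=1006/27997: DF=(1 − 1006/27997·(0.972300+0.928000))/(1+1006/27997) = 4497/5000 ≈ 0.899400
step 4 [2y] zero: DF = P = 4417/5000 ≈ 0.883400
step 5 [2.5y] swap r/2=1581/45250: DF=(1 − 1581/45250·(0.972300+0.928000+0.899400+0.883400))/(1+1581/45250) = 8419/10000 ≈ 0.841900
step 6 [3y] swap r/2=1999/53251: DF=(1 − 1999/53251·(0.972300+0.928000+0.899400+0.883400+0.841900))/(1+1999/53251) = 8001/10000 ≈ 0.800100
step 7 [3.5y] zero: DF = P = 497/625 ≈ 0.795200
step 8 [4y] bond c/2=3/200: DF=(1719507/2000000 − 3/200·(0.972300+0.928000+0.899400+0.883400+0.841900+0.800100+0.795200))/(1+3/200) = 3783/5000 ≈ 0.756600

1 1/2 9723/10000
2 1 116/125
3 3/2 4497/5000
4 2 4417/5000
5 5/2 8419/10000
6 3 8001/10000
7 7/2 497/625
8 4 3783/5000
f(2.5y,3y) = ((8419/10000)/(8001/10000) − 1)/(1/2) = 836/8001 ≈ 10.4487%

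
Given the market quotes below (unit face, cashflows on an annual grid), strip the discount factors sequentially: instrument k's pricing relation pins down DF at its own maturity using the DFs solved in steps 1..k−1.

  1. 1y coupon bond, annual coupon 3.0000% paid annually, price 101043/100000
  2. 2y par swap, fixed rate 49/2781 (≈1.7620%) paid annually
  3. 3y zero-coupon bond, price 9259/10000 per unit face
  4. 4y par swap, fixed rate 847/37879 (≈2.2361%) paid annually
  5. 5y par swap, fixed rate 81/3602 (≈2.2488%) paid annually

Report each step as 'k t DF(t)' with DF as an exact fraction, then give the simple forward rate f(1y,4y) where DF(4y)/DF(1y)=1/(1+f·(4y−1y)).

step 1 [1y] bond c/1=3/100: DF=(101043/100000 − 3/100·(0))/(1+3/100) = 981/1000 ≈ 0.981000
step 2 [2y] swap r/1=49/2781: DF=(1 − 49/2781·(0.981000))/(1+49/2781) = 9657/10000 ≈ 0.965700
step 3 [3y] zero: DF = P = 9259/10000 ≈ 0.925900
step 4 [4y] swap r/1=847/37879: DF=(1 − 847/37879·(0.981000+0.965700+0.925900))/(1+847/37879) = 9153/10000 ≈ 0.915300
step 5 [5y] swap r/1=81/3602: DF=(1 − 81/3602·(0.981000+0.965700+0.925900+0.915300))/(1+81/3602) = 8947/10000 ≈ 0.894700

1 1 981/1000
2 2 9657/10000
3 3 9259/10000
4 4 9153/10000
5 5 8947/10000
f(1y,4y) = ((981/1000)/(9153/10000) − 1)/(3) = 73/3051 ≈ 2.3927%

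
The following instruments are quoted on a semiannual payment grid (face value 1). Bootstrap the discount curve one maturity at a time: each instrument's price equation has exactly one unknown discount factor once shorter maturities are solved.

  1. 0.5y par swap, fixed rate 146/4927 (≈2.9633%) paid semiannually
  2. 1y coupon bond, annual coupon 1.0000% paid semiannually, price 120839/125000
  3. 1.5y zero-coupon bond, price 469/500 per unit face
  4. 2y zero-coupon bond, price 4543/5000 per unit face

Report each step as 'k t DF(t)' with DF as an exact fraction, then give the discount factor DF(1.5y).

step 1 [0.5y] swap r/2=73/4927: DF=(1 − 73/4927·(0))/(1+73/4927) = 4927/5000 ≈ 0.985400
step 2 [1y] bond c/2=1/200: DF=(120839/125000 − 1/200·(0.985400))/(1+1/200) = 957/1000 ≈ 0.957000
step 3 [1.5y] zero: DF = P = 469/500 ≈ 0.938000
step 4 [2y] zero: DF = P = 4543/5000 ≈ 0.908600

1 1/2 4927/5000
2 1 957/1000
3 3/2 469/500
4 2 4543/5000
DF(1.5y) = 469/500 ≈ 0.938000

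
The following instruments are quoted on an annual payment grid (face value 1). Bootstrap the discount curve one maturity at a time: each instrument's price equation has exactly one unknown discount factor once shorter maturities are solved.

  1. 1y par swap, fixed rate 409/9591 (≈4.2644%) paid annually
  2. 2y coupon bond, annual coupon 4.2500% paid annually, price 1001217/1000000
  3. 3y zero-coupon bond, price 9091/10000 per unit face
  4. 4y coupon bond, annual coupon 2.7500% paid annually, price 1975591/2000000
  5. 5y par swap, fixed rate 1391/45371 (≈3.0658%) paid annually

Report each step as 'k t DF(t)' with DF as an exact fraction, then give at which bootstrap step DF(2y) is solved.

step 1 [1y] swap r/1=409/9591: DF=(1 − 409/9591·(0))/(1+409/9591) = 9591/10000 ≈ 0.959100
step 2 [2y] bond c/1=17/400: DF=(1001217/1000000 − 17/400·(0.959100))/(1+17/400) = 9213/10000 ≈ 0.921300
step 3 [3y] zero: DF = P = 9091/10000 ≈ 0.909100
step 4 [4y] bond c/1=11/400: DF=(1975591/2000000 − 11/400·(0.959100+0.921300+0.909100))/(1+11/400) = 8867/10000 ≈ 0.886700
step 5 [5y] swap r/1=1391/45371: DF=(1 − 1391/45371·(0.959100+0.921300+0.909100+0.886700))/(1+1391/45371) = 8609/10000 ≈ 0.860900

1 1 9591/10000
2 2 9213/10000
3 3 9091/10000
4 4 8867/10000
5 5 8609/10000
DF(2y) is solved at step 2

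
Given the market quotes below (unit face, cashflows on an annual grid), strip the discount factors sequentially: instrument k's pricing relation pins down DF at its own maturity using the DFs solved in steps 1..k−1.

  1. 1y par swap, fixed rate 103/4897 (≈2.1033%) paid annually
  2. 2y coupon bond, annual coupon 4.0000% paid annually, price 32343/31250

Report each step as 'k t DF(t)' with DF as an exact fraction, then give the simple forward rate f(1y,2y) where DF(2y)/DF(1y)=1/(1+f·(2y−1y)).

1 1 4897/5000
2 2 383/400
f(1y,2y) = ((4897/5000)/(383/400) − 1)/(1) = 219/9575 ≈ 2.2872%

step 1 [1y] swap r/1=103/4897: DF=(1 − 103/4897·(0))/(1+103/4897) = 4897/5000 ≈ 0.979400
step 2 [2y] bond c/1=1/25: DF=(32343/31250 − 1/25·(0.979400))/(1+1/25) = 383/400 ≈ 0.957500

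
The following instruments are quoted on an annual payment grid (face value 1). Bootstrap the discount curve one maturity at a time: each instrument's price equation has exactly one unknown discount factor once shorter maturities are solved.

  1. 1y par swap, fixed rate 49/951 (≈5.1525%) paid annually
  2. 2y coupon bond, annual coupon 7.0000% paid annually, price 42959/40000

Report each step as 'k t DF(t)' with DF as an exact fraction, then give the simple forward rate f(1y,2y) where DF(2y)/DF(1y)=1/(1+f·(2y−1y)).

1 1 951/1000
2 2 1883/2000
f(1y,2y) = ((951/1000)/(1883/2000) − 1)/(1) = 19/1883 ≈ 1.0090%

step 1 [1y] swap r/1=49/951: DF=(1 − 49/951·(0))/(1+49/951) = 951/1000 ≈ 0.951000
step 2 [2y] bond c/1=7/100: DF=(42959/40000 − 7/100·(0.951000))/(1+7/100) = 1883/2000 ≈ 0.941500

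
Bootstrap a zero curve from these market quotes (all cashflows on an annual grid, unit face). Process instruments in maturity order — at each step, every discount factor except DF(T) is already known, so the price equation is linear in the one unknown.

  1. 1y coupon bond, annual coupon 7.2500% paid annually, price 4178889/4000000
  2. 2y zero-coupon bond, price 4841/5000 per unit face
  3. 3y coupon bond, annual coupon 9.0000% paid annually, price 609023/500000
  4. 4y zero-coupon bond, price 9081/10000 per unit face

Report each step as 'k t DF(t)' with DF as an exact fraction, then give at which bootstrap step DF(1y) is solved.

step 1 [1y] bond c/1=29/400: DF=(4178889/4000000 − 29/400·(0))/(1+29/400) = 9741/10000 ≈ 0.974100
step 2 [2y] zero: DF = P = 4841/5000 ≈ 0.968200
step 3 [3y] bond c/1=9/100: DF=(609023/500000 − 9/100·(0.974100+0.968200))/(1+9/100) = 9571/10000 ≈ 0.957100
step 4 [4y] zero: DF = P = 9081/10000 ≈ 0.908100

1 1 9741/10000
2 2 4841/5000
3 3 9571/10000
4 4 9081/10000
DF(1y) is solved at step 1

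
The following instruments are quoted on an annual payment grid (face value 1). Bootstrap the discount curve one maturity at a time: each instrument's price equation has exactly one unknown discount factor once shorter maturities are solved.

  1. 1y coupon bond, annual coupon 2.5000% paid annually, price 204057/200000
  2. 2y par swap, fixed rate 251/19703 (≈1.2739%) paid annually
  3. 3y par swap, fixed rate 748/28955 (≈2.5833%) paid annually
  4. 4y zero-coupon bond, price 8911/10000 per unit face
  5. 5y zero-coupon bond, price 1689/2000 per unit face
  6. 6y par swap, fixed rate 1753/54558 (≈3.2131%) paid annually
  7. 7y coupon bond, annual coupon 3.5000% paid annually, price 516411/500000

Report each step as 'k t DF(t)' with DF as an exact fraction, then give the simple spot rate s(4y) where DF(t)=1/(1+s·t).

1 1 4977/5000
2 2 9749/10000
3 3 2313/2500
4 4 8911/10000
5 5 1689/2000
6 6 8247/10000
7 7 4067/5000
s(4y) = (1/(8911/10000) − 1)/(4) = 1089/35644 ≈ 3.0552%

step 1 [1y] bond c/1=1/40: DF=(204057/200000 − 1/40·(0))/(1+1/40) = 4977/5000 ≈ 0.995400
step 2 [2y] swap r/1=251/19703: DF=(1 − 251/19703·(0.995400))/(1+251/19703) = 9749/10000 ≈ 0.974900
step 3 [3y] swap r/1=748/28955: DF=(1 − 748/28955·(0.995400+0.974900))/(1+748/28955) = 2313/2500 ≈ 0.925200
step 4 [4y] zero: DF = P = 8911/10000 ≈ 0.891100
step 5 [5y] zero: DF = P = 1689/2000 ≈ 0.844500
step 6 [6y] swap r/1=1753/54558: DF=(1 − 1753/54558·(0.995400+0.974900+0.925200+0.891100+0.844500))/(1+1753/54558) = 8247/10000 ≈ 0.824700
step 7 [7y] bond c/1=7/200: DF=(516411/500000 − 7/200·(0.995400+0.974900+0.925200+0.891100+0.844500+0.824700))/(1+7/200) = 4067/5000 ≈ 0.813400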